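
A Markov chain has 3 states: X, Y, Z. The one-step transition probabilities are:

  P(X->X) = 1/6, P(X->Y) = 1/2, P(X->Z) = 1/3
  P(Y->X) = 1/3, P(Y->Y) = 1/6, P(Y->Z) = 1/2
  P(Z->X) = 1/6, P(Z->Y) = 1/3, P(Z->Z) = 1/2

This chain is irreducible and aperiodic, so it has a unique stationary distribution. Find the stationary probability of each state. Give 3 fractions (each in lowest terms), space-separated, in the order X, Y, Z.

Answer: 9/41 13/41 19/41

Derivation:
The stationary distribution satisfies pi = pi * P, i.e.:
  pi_X = 1/6*pi_X + 1/3*pi_Y + 1/6*pi_Z
  pi_Y = 1/2*pi_X + 1/6*pi_Y + 1/3*pi_Z
  pi_Z = 1/3*pi_X + 1/2*pi_Y + 1/2*pi_Z
with normalization: pi_X + pi_Y + pi_Z = 1.

Using the first 2 balance equations plus normalization, the linear system A*pi = b is:
  [-5/6, 1/3, 1/6] . pi = 0
  [1/2, -5/6, 1/3] . pi = 0
  [1, 1, 1] . pi = 1

Solving yields:
  pi_X = 9/41
  pi_Y = 13/41
  pi_Z = 19/41

Verification (pi * P):
  9/41*1/6 + 13/41*1/3 + 19/41*1/6 = 9/41 = pi_X  (ok)
  9/41*1/2 + 13/41*1/6 + 19/41*1/3 = 13/41 = pi_Y  (ok)
  9/41*1/3 + 13/41*1/2 + 19/41*1/2 = 19/41 = pi_Z  (ok)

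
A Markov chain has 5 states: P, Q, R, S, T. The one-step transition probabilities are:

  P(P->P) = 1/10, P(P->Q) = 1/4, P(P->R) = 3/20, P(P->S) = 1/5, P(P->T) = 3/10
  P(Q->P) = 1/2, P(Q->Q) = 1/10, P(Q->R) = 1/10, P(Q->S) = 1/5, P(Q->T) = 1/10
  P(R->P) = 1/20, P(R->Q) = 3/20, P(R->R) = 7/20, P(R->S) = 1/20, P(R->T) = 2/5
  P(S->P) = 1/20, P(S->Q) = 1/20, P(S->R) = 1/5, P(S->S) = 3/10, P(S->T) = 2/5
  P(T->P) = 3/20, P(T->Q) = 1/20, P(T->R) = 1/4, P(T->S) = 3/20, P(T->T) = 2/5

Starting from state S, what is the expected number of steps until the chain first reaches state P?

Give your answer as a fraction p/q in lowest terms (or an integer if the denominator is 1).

Answer: 65/8

Derivation:
Let h_i = expected steps to first reach P from state i.
Boundary: h_P = 0.
First-step equations for the other states:
  h_Q = 1 + 1/2*h_P + 1/10*h_Q + 1/10*h_R + 1/5*h_S + 1/10*h_T
  h_R = 1 + 1/20*h_P + 3/20*h_Q + 7/20*h_R + 1/20*h_S + 2/5*h_T
  h_S = 1 + 1/20*h_P + 1/20*h_Q + 1/5*h_R + 3/10*h_S + 2/5*h_T
  h_T = 1 + 3/20*h_P + 1/20*h_Q + 1/4*h_R + 3/20*h_S + 2/5*h_T

Substituting h_P = 0 and rearranging gives the linear system (I - Q) h = 1:
  [9/10, -1/10, -1/5, -1/10] . (h_Q, h_R, h_S, h_T) = 1
  [-3/20, 13/20, -1/20, -2/5] . (h_Q, h_R, h_S, h_T) = 1
  [-1/20, -1/5, 7/10, -2/5] . (h_Q, h_R, h_S, h_T) = 1
  [-1/20, -1/4, -3/20, 3/5] . (h_Q, h_R, h_S, h_T) = 1

Solving yields:
  h_Q = 55/12
  h_R = 185/24
  h_S = 65/8
  h_T = 175/24

Starting state is S, so the expected hitting time is h_S = 65/8.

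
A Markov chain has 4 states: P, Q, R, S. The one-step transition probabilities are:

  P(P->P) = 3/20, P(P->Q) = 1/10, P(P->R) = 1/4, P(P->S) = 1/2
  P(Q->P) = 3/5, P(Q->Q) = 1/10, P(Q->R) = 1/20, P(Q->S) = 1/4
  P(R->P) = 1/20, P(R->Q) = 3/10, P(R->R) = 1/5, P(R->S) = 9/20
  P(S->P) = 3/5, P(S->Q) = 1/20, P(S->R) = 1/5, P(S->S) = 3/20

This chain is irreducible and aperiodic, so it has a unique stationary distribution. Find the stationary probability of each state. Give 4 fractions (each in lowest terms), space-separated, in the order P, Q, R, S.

The stationary distribution satisfies pi = pi * P, i.e.:
  pi_P = 3/20*pi_P + 3/5*pi_Q + 1/20*pi_R + 3/5*pi_S
  pi_Q = 1/10*pi_P + 1/10*pi_Q + 3/10*pi_R + 1/20*pi_S
  pi_R = 1/4*pi_P + 1/20*pi_Q + 1/5*pi_R + 1/5*pi_S
  pi_S = 1/2*pi_P + 1/4*pi_Q + 9/20*pi_R + 3/20*pi_S
with normalization: pi_P + pi_Q + pi_R + pi_S = 1.

Using the first 3 balance equations plus normalization, the linear system A*pi = b is:
  [-17/20, 3/5, 1/20, 3/5] . pi = 0
  [1/10, -9/10, 3/10, 1/20] . pi = 0
  [1/4, 1/20, -4/5, 1/5] . pi = 0
  [1, 1, 1, 1] . pi = 1

Solving yields:
  pi_P = 3937/11631
  pi_Q = 1427/11631
  pi_R = 2309/11631
  pi_S = 3958/11631

Verification (pi * P):
  3937/11631*3/20 + 1427/11631*3/5 + 2309/11631*1/20 + 3958/11631*3/5 = 3937/11631 = pi_P  (ok)
  3937/11631*1/10 + 1427/11631*1/10 + 2309/11631*3/10 + 3958/11631*1/20 = 1427/11631 = pi_Q  (ok)
  3937/11631*1/4 + 1427/11631*1/20 + 2309/11631*1/5 + 3958/11631*1/5 = 2309/11631 = pi_R  (ok)
  3937/11631*1/2 + 1427/11631*1/4 + 2309/11631*9/20 + 3958/11631*3/20 = 3958/11631 = pi_S  (ok)

Answer: 3937/11631 1427/11631 2309/11631 3958/11631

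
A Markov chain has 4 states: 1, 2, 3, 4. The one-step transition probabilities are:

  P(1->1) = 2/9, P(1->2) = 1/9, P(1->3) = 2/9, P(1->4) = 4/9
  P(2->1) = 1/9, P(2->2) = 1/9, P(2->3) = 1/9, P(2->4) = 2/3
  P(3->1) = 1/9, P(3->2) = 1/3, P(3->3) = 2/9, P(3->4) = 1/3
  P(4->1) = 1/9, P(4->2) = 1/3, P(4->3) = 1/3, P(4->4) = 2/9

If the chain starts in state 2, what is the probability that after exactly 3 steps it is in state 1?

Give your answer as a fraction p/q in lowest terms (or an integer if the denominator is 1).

Answer: 91/729

Derivation:
Computing P^3 by repeated multiplication:
P^1 =
  1: [2/9, 1/9, 2/9, 4/9]
  2: [1/9, 1/9, 1/9, 2/3]
  3: [1/9, 1/3, 2/9, 1/3]
  4: [1/9, 1/3, 1/3, 2/9]
P^2 =
  1: [11/81, 7/27, 7/27, 28/81]
  2: [10/81, 23/81, 23/81, 25/81]
  3: [10/81, 19/81, 2/9, 34/81]
  4: [10/81, 19/81, 17/81, 35/81]
P^3 =
  1: [92/729, 179/729, 169/729, 289/729]
  2: [91/729, 59/243, 164/729, 11/27]
  3: [91/729, 185/729, 59/243, 92/243]
  4: [91/729, 185/729, 178/729, 275/729]

(P^3)[2 -> 1] = 91/729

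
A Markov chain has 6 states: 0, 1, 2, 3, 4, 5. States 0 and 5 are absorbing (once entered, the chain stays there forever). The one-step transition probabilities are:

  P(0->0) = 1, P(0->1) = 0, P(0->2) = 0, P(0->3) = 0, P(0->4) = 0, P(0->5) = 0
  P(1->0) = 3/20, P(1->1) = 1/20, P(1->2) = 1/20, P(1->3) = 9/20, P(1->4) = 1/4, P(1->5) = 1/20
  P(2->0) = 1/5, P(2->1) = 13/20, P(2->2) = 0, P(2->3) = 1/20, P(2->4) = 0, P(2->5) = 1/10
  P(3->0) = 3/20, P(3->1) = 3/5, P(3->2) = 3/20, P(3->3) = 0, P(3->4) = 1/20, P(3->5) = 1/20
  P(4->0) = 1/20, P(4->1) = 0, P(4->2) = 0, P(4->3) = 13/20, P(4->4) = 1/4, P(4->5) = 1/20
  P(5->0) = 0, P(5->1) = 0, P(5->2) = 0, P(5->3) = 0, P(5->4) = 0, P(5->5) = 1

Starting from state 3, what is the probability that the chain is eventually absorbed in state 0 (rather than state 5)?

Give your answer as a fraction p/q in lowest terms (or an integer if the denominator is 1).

Answer: 17486/24247

Derivation:
Let a_i = P(absorbed in 0 | start in state i).
Boundary conditions: a_0 = 1, a_5 = 0.
For each transient state i, a_i = sum_j P(i->j) * a_j:
  a_1 = 3/20*a_0 + 1/20*a_1 + 1/20*a_2 + 9/20*a_3 + 1/4*a_4 + 1/20*a_5
  a_2 = 1/5*a_0 + 13/20*a_1 + 0*a_2 + 1/20*a_3 + 0*a_4 + 1/10*a_5
  a_3 = 3/20*a_0 + 3/5*a_1 + 3/20*a_2 + 0*a_3 + 1/20*a_4 + 1/20*a_5
  a_4 = 1/20*a_0 + 0*a_1 + 0*a_2 + 13/20*a_3 + 1/4*a_4 + 1/20*a_5

Substituting a_0 = 1 and a_5 = 0, rearrange to (I - Q) a = r where r[i] = P(i -> 0):
  [19/20, -1/20, -9/20, -1/4] . (a_1, a_2, a_3, a_4) = 3/20
  [-13/20, 1, -1/20, 0] . (a_1, a_2, a_3, a_4) = 1/5
  [-3/5, -3/20, 1, -1/20] . (a_1, a_2, a_3, a_4) = 3/20
  [0, 0, -13/20, 3/4] . (a_1, a_2, a_3, a_4) = 1/20

Solving yields:
  a_1 = 17422/24247
  a_2 = 17048/24247
  a_3 = 17486/24247
  a_4 = 16771/24247

Starting state is 3, so the absorption probability is a_3 = 17486/24247.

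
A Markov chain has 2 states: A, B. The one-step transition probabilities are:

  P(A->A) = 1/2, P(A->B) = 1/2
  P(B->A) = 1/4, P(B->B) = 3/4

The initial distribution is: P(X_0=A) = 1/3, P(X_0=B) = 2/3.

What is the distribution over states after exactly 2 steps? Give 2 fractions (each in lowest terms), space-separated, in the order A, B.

Answer: 1/3 2/3

Derivation:
Propagating the distribution step by step (d_{t+1} = d_t * P):
d_0 = (A=1/3, B=2/3)
  d_1[A] = 1/3*1/2 + 2/3*1/4 = 1/3
  d_1[B] = 1/3*1/2 + 2/3*3/4 = 2/3
d_1 = (A=1/3, B=2/3)
  d_2[A] = 1/3*1/2 + 2/3*1/4 = 1/3
  d_2[B] = 1/3*1/2 + 2/3*3/4 = 2/3
d_2 = (A=1/3, B=2/3)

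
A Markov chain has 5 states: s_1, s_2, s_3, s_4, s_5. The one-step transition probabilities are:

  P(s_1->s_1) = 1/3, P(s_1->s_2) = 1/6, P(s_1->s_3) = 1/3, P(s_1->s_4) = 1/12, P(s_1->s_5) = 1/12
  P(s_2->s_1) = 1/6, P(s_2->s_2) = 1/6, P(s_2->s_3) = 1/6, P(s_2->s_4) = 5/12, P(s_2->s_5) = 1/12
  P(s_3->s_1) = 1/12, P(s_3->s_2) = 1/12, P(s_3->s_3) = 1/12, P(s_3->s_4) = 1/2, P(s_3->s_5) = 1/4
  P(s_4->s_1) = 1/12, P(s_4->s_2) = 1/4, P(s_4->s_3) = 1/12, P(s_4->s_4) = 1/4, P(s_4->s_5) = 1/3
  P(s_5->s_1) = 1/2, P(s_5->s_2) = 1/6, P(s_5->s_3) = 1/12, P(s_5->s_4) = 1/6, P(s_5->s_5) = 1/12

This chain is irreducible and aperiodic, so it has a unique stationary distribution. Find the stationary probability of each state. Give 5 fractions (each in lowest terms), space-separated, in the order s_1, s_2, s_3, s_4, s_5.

The stationary distribution satisfies pi = pi * P, i.e.:
  pi_s_1 = 1/3*pi_s_1 + 1/6*pi_s_2 + 1/12*pi_s_3 + 1/12*pi_s_4 + 1/2*pi_s_5
  pi_s_2 = 1/6*pi_s_1 + 1/6*pi_s_2 + 1/12*pi_s_3 + 1/4*pi_s_4 + 1/6*pi_s_5
  pi_s_3 = 1/3*pi_s_1 + 1/6*pi_s_2 + 1/12*pi_s_3 + 1/12*pi_s_4 + 1/12*pi_s_5
  pi_s_4 = 1/12*pi_s_1 + 5/12*pi_s_2 + 1/2*pi_s_3 + 1/4*pi_s_4 + 1/6*pi_s_5
  pi_s_5 = 1/12*pi_s_1 + 1/12*pi_s_2 + 1/4*pi_s_3 + 1/3*pi_s_4 + 1/12*pi_s_5
with normalization: pi_s_1 + pi_s_2 + pi_s_3 + pi_s_4 + pi_s_5 = 1.

Using the first 4 balance equations plus normalization, the linear system A*pi = b is:
  [-2/3, 1/6, 1/12, 1/12, 1/2] . pi = 0
  [1/6, -5/6, 1/12, 1/4, 1/6] . pi = 0
  [1/3, 1/6, -11/12, 1/12, 1/12] . pi = 0
  [1/12, 5/12, 1/2, -3/4, 1/6] . pi = 0
  [1, 1, 1, 1, 1] . pi = 1

Solving yields:
  pi_s_1 = 2683/11759
  pi_s_2 = 188/1069
  pi_s_3 = 1823/11759
  pi_s_4 = 3121/11759
  pi_s_5 = 2064/11759

Verification (pi * P):
  2683/11759*1/3 + 188/1069*1/6 + 1823/11759*1/12 + 3121/11759*1/12 + 2064/11759*1/2 = 2683/11759 = pi_s_1  (ok)
  2683/11759*1/6 + 188/1069*1/6 + 1823/11759*1/12 + 3121/11759*1/4 + 2064/11759*1/6 = 188/1069 = pi_s_2  (ok)
  2683/11759*1/3 + 188/1069*1/6 + 1823/11759*1/12 + 3121/11759*1/12 + 2064/11759*1/12 = 1823/11759 = pi_s_3  (ok)
  2683/11759*1/12 + 188/1069*5/12 + 1823/11759*1/2 + 3121/11759*1/4 + 2064/11759*1/6 = 3121/11759 = pi_s_4  (ok)
  2683/11759*1/12 + 188/1069*1/12 + 1823/11759*1/4 + 3121/11759*1/3 + 2064/11759*1/12 = 2064/11759 = pi_s_5  (ok)

Answer: 2683/11759 188/1069 1823/11759 3121/11759 2064/11759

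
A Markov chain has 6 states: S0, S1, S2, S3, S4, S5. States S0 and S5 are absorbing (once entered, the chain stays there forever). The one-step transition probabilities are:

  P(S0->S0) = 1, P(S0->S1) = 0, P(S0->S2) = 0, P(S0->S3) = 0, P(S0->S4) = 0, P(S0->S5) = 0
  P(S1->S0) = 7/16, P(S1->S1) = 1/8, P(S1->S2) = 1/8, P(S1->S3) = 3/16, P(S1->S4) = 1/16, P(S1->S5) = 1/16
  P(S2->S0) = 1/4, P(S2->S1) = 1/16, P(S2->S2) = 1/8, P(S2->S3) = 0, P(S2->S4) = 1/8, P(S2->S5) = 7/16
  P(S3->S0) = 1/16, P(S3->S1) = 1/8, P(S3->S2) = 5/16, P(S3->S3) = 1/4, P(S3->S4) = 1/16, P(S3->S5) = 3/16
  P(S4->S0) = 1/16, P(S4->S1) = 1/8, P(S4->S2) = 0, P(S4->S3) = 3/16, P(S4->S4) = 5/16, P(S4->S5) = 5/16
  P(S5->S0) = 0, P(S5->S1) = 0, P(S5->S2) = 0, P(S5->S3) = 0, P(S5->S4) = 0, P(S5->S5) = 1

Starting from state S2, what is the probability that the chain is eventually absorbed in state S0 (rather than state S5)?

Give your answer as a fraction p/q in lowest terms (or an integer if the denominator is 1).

Answer: 1435/3803

Derivation:
Let a_i = P(absorbed in S0 | start in state i).
Boundary conditions: a_S0 = 1, a_S5 = 0.
For each transient state i, a_i = sum_j P(i->j) * a_j:
  a_S1 = 7/16*a_S0 + 1/8*a_S1 + 1/8*a_S2 + 3/16*a_S3 + 1/16*a_S4 + 1/16*a_S5
  a_S2 = 1/4*a_S0 + 1/16*a_S1 + 1/8*a_S2 + 0*a_S3 + 1/8*a_S4 + 7/16*a_S5
  a_S3 = 1/16*a_S0 + 1/8*a_S1 + 5/16*a_S2 + 1/4*a_S3 + 1/16*a_S4 + 3/16*a_S5
  a_S4 = 1/16*a_S0 + 1/8*a_S1 + 0*a_S2 + 3/16*a_S3 + 5/16*a_S4 + 5/16*a_S5

Substituting a_S0 = 1 and a_S5 = 0, rearrange to (I - Q) a = r where r[i] = P(i -> S0):
  [7/8, -1/8, -3/16, -1/16] . (a_S1, a_S2, a_S3, a_S4) = 7/16
  [-1/16, 7/8, 0, -1/8] . (a_S1, a_S2, a_S3, a_S4) = 1/4
  [-1/8, -5/16, 3/4, -1/16] . (a_S1, a_S2, a_S3, a_S4) = 1/16
  [-1/8, 0, -3/16, 11/16] . (a_S1, a_S2, a_S3, a_S4) = 1/16

Solving yields:
  a_S1 = 2498/3803
  a_S2 = 1435/3803
  a_S3 = 4291/11409
  a_S4 = 1190/3803

Starting state is S2, so the absorption probability is a_S2 = 1435/3803.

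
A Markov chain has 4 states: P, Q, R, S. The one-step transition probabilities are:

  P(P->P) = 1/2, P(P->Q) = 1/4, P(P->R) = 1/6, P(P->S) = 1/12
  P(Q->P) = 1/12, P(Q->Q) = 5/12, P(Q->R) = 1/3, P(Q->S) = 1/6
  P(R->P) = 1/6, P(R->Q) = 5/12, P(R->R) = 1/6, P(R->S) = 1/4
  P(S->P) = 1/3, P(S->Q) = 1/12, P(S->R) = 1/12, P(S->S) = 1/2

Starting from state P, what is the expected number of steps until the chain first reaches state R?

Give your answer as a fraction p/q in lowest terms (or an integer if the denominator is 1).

Let h_i = expected steps to first reach R from state i.
Boundary: h_R = 0.
First-step equations for the other states:
  h_P = 1 + 1/2*h_P + 1/4*h_Q + 1/6*h_R + 1/12*h_S
  h_Q = 1 + 1/12*h_P + 5/12*h_Q + 1/3*h_R + 1/6*h_S
  h_S = 1 + 1/3*h_P + 1/12*h_Q + 1/12*h_R + 1/2*h_S

Substituting h_R = 0 and rearranging gives the linear system (I - Q) h = 1:
  [1/2, -1/4, -1/12] . (h_P, h_Q, h_S) = 1
  [-1/12, 7/12, -1/6] . (h_P, h_Q, h_S) = 1
  [-1/3, -1/12, 1/2] . (h_P, h_Q, h_S) = 1

Solving yields:
  h_P = 864/169
  h_Q = 708/169
  h_S = 1032/169

Starting state is P, so the expected hitting time is h_P = 864/169.

Answer: 864/169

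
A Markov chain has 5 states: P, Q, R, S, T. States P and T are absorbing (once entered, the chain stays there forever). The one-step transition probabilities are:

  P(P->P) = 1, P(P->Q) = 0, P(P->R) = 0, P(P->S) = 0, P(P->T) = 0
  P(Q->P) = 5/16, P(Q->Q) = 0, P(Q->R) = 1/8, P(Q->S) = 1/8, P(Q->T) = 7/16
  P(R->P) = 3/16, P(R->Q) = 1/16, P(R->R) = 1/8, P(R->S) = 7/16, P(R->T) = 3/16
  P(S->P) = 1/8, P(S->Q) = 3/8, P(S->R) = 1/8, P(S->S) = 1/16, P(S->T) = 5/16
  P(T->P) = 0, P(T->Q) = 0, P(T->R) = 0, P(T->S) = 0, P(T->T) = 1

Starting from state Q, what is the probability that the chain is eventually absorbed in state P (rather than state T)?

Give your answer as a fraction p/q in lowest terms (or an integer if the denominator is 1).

Answer: 583/1425

Derivation:
Let a_i = P(absorbed in P | start in state i).
Boundary conditions: a_P = 1, a_T = 0.
For each transient state i, a_i = sum_j P(i->j) * a_j:
  a_Q = 5/16*a_P + 0*a_Q + 1/8*a_R + 1/8*a_S + 7/16*a_T
  a_R = 3/16*a_P + 1/16*a_Q + 1/8*a_R + 7/16*a_S + 3/16*a_T
  a_S = 1/8*a_P + 3/8*a_Q + 1/8*a_R + 1/16*a_S + 5/16*a_T

Substituting a_P = 1 and a_T = 0, rearrange to (I - Q) a = r where r[i] = P(i -> P):
  [1, -1/8, -1/8] . (a_Q, a_R, a_S) = 5/16
  [-1/16, 7/8, -7/16] . (a_Q, a_R, a_S) = 3/16
  [-3/8, -1/8, 15/16] . (a_Q, a_R, a_S) = 1/8

Solving yields:
  a_Q = 583/1425
  a_R = 21/50
  a_S = 503/1425

Starting state is Q, so the absorption probability is a_Q = 583/1425.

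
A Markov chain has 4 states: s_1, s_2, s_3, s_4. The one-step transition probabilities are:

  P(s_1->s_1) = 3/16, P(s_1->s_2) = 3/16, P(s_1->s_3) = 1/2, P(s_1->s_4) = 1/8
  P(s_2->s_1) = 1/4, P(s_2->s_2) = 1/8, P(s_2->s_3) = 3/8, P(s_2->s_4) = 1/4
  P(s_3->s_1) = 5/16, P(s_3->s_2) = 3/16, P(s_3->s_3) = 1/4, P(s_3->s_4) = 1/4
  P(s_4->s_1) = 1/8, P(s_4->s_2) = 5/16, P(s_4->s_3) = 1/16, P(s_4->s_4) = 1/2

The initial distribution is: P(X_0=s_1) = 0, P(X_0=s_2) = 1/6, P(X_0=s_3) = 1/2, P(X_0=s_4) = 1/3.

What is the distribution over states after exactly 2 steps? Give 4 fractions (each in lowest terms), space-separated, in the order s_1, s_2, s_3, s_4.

Propagating the distribution step by step (d_{t+1} = d_t * P):
d_0 = (s_1=0, s_2=1/6, s_3=1/2, s_4=1/3)
  d_1[s_1] = 0*3/16 + 1/6*1/4 + 1/2*5/16 + 1/3*1/8 = 23/96
  d_1[s_2] = 0*3/16 + 1/6*1/8 + 1/2*3/16 + 1/3*5/16 = 7/32
  d_1[s_3] = 0*1/2 + 1/6*3/8 + 1/2*1/4 + 1/3*1/16 = 5/24
  d_1[s_4] = 0*1/8 + 1/6*1/4 + 1/2*1/4 + 1/3*1/2 = 1/3
d_1 = (s_1=23/96, s_2=7/32, s_3=5/24, s_4=1/3)
  d_2[s_1] = 23/96*3/16 + 7/32*1/4 + 5/24*5/16 + 1/3*1/8 = 317/1536
  d_2[s_2] = 23/96*3/16 + 7/32*1/8 + 5/24*3/16 + 1/3*5/16 = 331/1536
  d_2[s_3] = 23/96*1/2 + 7/32*3/8 + 5/24*1/4 + 1/3*1/16 = 211/768
  d_2[s_4] = 23/96*1/8 + 7/32*1/4 + 5/24*1/4 + 1/3*1/2 = 233/768
d_2 = (s_1=317/1536, s_2=331/1536, s_3=211/768, s_4=233/768)

Answer: 317/1536 331/1536 211/768 233/768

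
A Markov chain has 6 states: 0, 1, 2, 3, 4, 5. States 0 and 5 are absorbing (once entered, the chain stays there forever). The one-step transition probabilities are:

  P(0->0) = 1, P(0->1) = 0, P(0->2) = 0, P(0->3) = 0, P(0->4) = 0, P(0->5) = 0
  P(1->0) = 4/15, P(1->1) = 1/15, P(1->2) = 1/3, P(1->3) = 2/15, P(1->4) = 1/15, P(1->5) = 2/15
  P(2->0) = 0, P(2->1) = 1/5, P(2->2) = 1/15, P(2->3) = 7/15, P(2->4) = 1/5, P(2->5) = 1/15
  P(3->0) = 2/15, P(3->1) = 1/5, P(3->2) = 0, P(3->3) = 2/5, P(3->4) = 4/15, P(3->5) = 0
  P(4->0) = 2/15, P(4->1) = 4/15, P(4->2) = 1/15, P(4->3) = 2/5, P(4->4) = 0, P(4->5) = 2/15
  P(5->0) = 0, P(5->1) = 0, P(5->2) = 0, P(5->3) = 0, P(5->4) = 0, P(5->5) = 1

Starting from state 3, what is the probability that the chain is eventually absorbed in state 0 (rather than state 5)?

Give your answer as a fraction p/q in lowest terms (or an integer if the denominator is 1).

Let a_i = P(absorbed in 0 | start in state i).
Boundary conditions: a_0 = 1, a_5 = 0.
For each transient state i, a_i = sum_j P(i->j) * a_j:
  a_1 = 4/15*a_0 + 1/15*a_1 + 1/3*a_2 + 2/15*a_3 + 1/15*a_4 + 2/15*a_5
  a_2 = 0*a_0 + 1/5*a_1 + 1/15*a_2 + 7/15*a_3 + 1/5*a_4 + 1/15*a_5
  a_3 = 2/15*a_0 + 1/5*a_1 + 0*a_2 + 2/5*a_3 + 4/15*a_4 + 0*a_5
  a_4 = 2/15*a_0 + 4/15*a_1 + 1/15*a_2 + 2/5*a_3 + 0*a_4 + 2/15*a_5

Substituting a_0 = 1 and a_5 = 0, rearrange to (I - Q) a = r where r[i] = P(i -> 0):
  [14/15, -1/3, -2/15, -1/15] . (a_1, a_2, a_3, a_4) = 4/15
  [-1/5, 14/15, -7/15, -1/5] . (a_1, a_2, a_3, a_4) = 0
  [-1/5, 0, 3/5, -4/15] . (a_1, a_2, a_3, a_4) = 2/15
  [-4/15, -1/15, -2/5, 1] . (a_1, a_2, a_3, a_4) = 2/15

Solving yields:
  a_1 = 4631/6929
  a_2 = 4494/6929
  a_3 = 5079/6929
  a_4 = 4490/6929

Starting state is 3, so the absorption probability is a_3 = 5079/6929.

Answer: 5079/6929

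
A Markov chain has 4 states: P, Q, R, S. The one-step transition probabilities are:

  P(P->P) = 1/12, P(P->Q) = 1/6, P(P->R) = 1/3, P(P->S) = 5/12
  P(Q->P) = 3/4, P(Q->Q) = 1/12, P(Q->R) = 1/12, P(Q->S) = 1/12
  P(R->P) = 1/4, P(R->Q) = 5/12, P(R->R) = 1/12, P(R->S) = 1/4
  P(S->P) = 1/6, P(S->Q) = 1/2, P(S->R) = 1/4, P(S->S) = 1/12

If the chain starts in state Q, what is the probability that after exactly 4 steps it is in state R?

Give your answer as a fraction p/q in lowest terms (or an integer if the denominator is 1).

Answer: 163/864

Derivation:
Computing P^4 by repeated multiplication:
P^1 =
  P: [1/12, 1/6, 1/3, 5/12]
  Q: [3/4, 1/12, 1/12, 1/12]
  R: [1/4, 5/12, 1/12, 1/4]
  S: [1/6, 1/2, 1/4, 1/12]
P^2 =
  P: [41/144, 3/8, 25/144, 1/6]
  Q: [23/144, 5/24, 41/144, 25/72]
  R: [19/48, 17/72, 3/16, 13/72]
  S: [67/144, 31/144, 5/36, 13/72]
P^3 =
  P: [325/864, 15/64, 35/192, 179/864]
  Q: [43/144, 581/1728, 313/1728, 53/288]
  R: [31/108, 439/1728, 367/1728, 71/288]
  S: [229/864, 421/1728, 397/1728, 113/432]
P^4 =
  P: [1489/5184, 1357/5184, 2197/10368, 2479/10368]
  Q: [305/864, 2543/10368, 163/864, 2209/10368]
  R: [25/81, 2911/10368, 113/576, 247/1152]
  S: [1057/3456, 3017/10368, 2003/10368, 2177/10368]

(P^4)[Q -> R] = 163/864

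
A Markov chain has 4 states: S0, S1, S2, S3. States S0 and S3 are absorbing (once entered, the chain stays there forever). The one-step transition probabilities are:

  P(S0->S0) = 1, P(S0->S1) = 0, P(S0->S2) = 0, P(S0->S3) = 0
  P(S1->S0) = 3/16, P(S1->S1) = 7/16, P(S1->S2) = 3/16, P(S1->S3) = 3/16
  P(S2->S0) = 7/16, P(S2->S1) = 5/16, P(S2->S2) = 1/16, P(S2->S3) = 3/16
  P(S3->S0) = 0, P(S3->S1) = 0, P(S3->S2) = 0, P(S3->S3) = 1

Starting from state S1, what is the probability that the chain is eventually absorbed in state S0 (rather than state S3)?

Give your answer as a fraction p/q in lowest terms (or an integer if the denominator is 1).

Answer: 11/20

Derivation:
Let a_i = P(absorbed in S0 | start in state i).
Boundary conditions: a_S0 = 1, a_S3 = 0.
For each transient state i, a_i = sum_j P(i->j) * a_j:
  a_S1 = 3/16*a_S0 + 7/16*a_S1 + 3/16*a_S2 + 3/16*a_S3
  a_S2 = 7/16*a_S0 + 5/16*a_S1 + 1/16*a_S2 + 3/16*a_S3

Substituting a_S0 = 1 and a_S3 = 0, rearrange to (I - Q) a = r where r[i] = P(i -> S0):
  [9/16, -3/16] . (a_S1, a_S2) = 3/16
  [-5/16, 15/16] . (a_S1, a_S2) = 7/16

Solving yields:
  a_S1 = 11/20
  a_S2 = 13/20

Starting state is S1, so the absorption probability is a_S1 = 11/20.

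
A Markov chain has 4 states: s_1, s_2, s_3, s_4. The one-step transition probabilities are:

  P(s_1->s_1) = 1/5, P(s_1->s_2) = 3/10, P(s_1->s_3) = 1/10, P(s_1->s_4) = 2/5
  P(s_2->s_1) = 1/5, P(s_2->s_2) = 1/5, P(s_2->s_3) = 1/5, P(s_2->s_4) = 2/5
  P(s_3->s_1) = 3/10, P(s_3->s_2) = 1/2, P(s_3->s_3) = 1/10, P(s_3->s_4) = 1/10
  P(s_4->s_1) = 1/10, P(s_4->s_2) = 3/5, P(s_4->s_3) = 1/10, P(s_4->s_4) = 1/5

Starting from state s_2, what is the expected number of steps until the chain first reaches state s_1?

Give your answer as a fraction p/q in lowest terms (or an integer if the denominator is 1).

Answer: 43/8

Derivation:
Let h_i = expected steps to first reach s_1 from state i.
Boundary: h_s_1 = 0.
First-step equations for the other states:
  h_s_2 = 1 + 1/5*h_s_1 + 1/5*h_s_2 + 1/5*h_s_3 + 2/5*h_s_4
  h_s_3 = 1 + 3/10*h_s_1 + 1/2*h_s_2 + 1/10*h_s_3 + 1/10*h_s_4
  h_s_4 = 1 + 1/10*h_s_1 + 3/5*h_s_2 + 1/10*h_s_3 + 1/5*h_s_4

Substituting h_s_1 = 0 and rearranging gives the linear system (I - Q) h = 1:
  [4/5, -1/5, -2/5] . (h_s_2, h_s_3, h_s_4) = 1
  [-1/2, 9/10, -1/10] . (h_s_2, h_s_3, h_s_4) = 1
  [-3/5, -1/10, 4/5] . (h_s_2, h_s_3, h_s_4) = 1

Solving yields:
  h_s_2 = 43/8
  h_s_3 = 19/4
  h_s_4 = 47/8

Starting state is s_2, so the expected hitting time is h_s_2 = 43/8.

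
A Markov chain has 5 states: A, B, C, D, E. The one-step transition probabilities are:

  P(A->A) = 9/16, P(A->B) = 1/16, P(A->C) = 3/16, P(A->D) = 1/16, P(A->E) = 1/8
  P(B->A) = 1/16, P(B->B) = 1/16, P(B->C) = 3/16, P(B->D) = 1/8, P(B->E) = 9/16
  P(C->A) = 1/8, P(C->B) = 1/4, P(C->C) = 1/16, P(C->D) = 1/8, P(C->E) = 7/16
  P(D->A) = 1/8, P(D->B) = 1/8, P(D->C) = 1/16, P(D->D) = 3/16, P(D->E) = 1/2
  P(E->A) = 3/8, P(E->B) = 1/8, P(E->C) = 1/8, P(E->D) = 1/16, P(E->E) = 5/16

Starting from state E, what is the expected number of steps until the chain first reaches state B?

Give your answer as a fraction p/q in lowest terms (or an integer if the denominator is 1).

Answer: 25336/2973

Derivation:
Let h_i = expected steps to first reach B from state i.
Boundary: h_B = 0.
First-step equations for the other states:
  h_A = 1 + 9/16*h_A + 1/16*h_B + 3/16*h_C + 1/16*h_D + 1/8*h_E
  h_C = 1 + 1/8*h_A + 1/4*h_B + 1/16*h_C + 1/8*h_D + 7/16*h_E
  h_D = 1 + 1/8*h_A + 1/8*h_B + 1/16*h_C + 3/16*h_D + 1/2*h_E
  h_E = 1 + 3/8*h_A + 1/8*h_B + 1/8*h_C + 1/16*h_D + 5/16*h_E

Substituting h_B = 0 and rearranging gives the linear system (I - Q) h = 1:
  [7/16, -3/16, -1/16, -1/8] . (h_A, h_C, h_D, h_E) = 1
  [-1/8, 15/16, -1/8, -7/16] . (h_A, h_C, h_D, h_E) = 1
  [-1/8, -1/16, 13/16, -1/2] . (h_A, h_C, h_D, h_E) = 1
  [-3/8, -1/8, -1/16, 11/16] . (h_A, h_C, h_D, h_E) = 1

Solving yields:
  h_A = 9008/991
  h_C = 21944/2973
  h_D = 25096/2973
  h_E = 25336/2973

Starting state is E, so the expected hitting time is h_E = 25336/2973.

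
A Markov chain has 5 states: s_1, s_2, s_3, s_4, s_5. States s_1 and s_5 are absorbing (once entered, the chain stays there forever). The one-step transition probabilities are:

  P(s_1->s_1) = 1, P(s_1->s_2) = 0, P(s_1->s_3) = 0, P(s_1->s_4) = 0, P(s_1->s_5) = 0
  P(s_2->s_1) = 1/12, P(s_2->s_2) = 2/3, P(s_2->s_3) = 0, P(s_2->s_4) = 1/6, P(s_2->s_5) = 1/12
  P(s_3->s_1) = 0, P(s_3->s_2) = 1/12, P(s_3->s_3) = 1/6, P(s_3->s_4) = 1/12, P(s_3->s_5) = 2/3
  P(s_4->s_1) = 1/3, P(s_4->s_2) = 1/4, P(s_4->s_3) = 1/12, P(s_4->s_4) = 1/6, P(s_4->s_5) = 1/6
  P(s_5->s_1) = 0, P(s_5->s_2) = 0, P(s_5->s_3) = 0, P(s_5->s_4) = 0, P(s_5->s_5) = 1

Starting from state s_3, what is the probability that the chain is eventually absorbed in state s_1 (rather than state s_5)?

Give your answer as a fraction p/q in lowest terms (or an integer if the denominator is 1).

Answer: 37/334

Derivation:
Let a_i = P(absorbed in s_1 | start in state i).
Boundary conditions: a_s_1 = 1, a_s_5 = 0.
For each transient state i, a_i = sum_j P(i->j) * a_j:
  a_s_2 = 1/12*a_s_1 + 2/3*a_s_2 + 0*a_s_3 + 1/6*a_s_4 + 1/12*a_s_5
  a_s_3 = 0*a_s_1 + 1/12*a_s_2 + 1/6*a_s_3 + 1/12*a_s_4 + 2/3*a_s_5
  a_s_4 = 1/3*a_s_1 + 1/4*a_s_2 + 1/12*a_s_3 + 1/6*a_s_4 + 1/6*a_s_5

Substituting a_s_1 = 1 and a_s_5 = 0, rearrange to (I - Q) a = r where r[i] = P(i -> s_1):
  [1/3, 0, -1/6] . (a_s_2, a_s_3, a_s_4) = 1/12
  [-1/12, 5/6, -1/12] . (a_s_2, a_s_3, a_s_4) = 0
  [-1/4, -1/12, 5/6] . (a_s_2, a_s_3, a_s_4) = 1/3

Solving yields:
  a_s_2 = 179/334
  a_s_3 = 37/334
  a_s_4 = 191/334

Starting state is s_3, so the absorption probability is a_s_3 = 37/334.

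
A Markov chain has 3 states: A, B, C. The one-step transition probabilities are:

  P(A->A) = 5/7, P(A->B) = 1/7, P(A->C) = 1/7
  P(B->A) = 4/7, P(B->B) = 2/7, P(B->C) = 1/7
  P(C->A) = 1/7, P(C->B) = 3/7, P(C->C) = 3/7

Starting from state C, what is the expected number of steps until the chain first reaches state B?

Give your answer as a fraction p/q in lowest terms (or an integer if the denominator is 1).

Answer: 3

Derivation:
Let h_i = expected steps to first reach B from state i.
Boundary: h_B = 0.
First-step equations for the other states:
  h_A = 1 + 5/7*h_A + 1/7*h_B + 1/7*h_C
  h_C = 1 + 1/7*h_A + 3/7*h_B + 3/7*h_C

Substituting h_B = 0 and rearranging gives the linear system (I - Q) h = 1:
  [2/7, -1/7] . (h_A, h_C) = 1
  [-1/7, 4/7] . (h_A, h_C) = 1

Solving yields:
  h_A = 5
  h_C = 3

Starting state is C, so the expected hitting time is h_C = 3.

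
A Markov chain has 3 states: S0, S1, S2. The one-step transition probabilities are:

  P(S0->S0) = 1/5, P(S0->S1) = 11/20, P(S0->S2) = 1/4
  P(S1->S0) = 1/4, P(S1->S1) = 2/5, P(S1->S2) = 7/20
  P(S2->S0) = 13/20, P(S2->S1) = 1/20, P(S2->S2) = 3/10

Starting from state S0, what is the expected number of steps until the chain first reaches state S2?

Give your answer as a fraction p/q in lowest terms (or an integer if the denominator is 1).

Let h_i = expected steps to first reach S2 from state i.
Boundary: h_S2 = 0.
First-step equations for the other states:
  h_S0 = 1 + 1/5*h_S0 + 11/20*h_S1 + 1/4*h_S2
  h_S1 = 1 + 1/4*h_S0 + 2/5*h_S1 + 7/20*h_S2

Substituting h_S2 = 0 and rearranging gives the linear system (I - Q) h = 1:
  [4/5, -11/20] . (h_S0, h_S1) = 1
  [-1/4, 3/5] . (h_S0, h_S1) = 1

Solving yields:
  h_S0 = 460/137
  h_S1 = 420/137

Starting state is S0, so the expected hitting time is h_S0 = 460/137.

Answer: 460/137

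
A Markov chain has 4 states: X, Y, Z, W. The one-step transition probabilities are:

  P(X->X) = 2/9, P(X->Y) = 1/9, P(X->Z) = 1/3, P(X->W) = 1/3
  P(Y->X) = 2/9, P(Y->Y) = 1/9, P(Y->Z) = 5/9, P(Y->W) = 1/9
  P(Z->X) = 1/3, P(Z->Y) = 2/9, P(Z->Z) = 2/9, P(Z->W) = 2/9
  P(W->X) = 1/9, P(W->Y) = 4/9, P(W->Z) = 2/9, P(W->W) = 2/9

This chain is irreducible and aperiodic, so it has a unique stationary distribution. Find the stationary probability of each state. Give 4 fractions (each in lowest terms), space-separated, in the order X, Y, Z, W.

The stationary distribution satisfies pi = pi * P, i.e.:
  pi_X = 2/9*pi_X + 2/9*pi_Y + 1/3*pi_Z + 1/9*pi_W
  pi_Y = 1/9*pi_X + 1/9*pi_Y + 2/9*pi_Z + 4/9*pi_W
  pi_Z = 1/3*pi_X + 5/9*pi_Y + 2/9*pi_Z + 2/9*pi_W
  pi_W = 1/3*pi_X + 1/9*pi_Y + 2/9*pi_Z + 2/9*pi_W
with normalization: pi_X + pi_Y + pi_Z + pi_W = 1.

Using the first 3 balance equations plus normalization, the linear system A*pi = b is:
  [-7/9, 2/9, 1/3, 1/9] . pi = 0
  [1/9, -8/9, 2/9, 4/9] . pi = 0
  [1/3, 5/9, -7/9, 2/9] . pi = 0
  [1, 1, 1, 1] . pi = 1

Solving yields:
  pi_X = 218/935
  pi_Y = 207/935
  pi_Z = 301/935
  pi_W = 19/85

Verification (pi * P):
  218/935*2/9 + 207/935*2/9 + 301/935*1/3 + 19/85*1/9 = 218/935 = pi_X  (ok)
  218/935*1/9 + 207/935*1/9 + 301/935*2/9 + 19/85*4/9 = 207/935 = pi_Y  (ok)
  218/935*1/3 + 207/935*5/9 + 301/935*2/9 + 19/85*2/9 = 301/935 = pi_Z  (ok)
  218/935*1/3 + 207/935*1/9 + 301/935*2/9 + 19/85*2/9 = 19/85 = pi_W  (ok)

Answer: 218/935 207/935 301/935 19/85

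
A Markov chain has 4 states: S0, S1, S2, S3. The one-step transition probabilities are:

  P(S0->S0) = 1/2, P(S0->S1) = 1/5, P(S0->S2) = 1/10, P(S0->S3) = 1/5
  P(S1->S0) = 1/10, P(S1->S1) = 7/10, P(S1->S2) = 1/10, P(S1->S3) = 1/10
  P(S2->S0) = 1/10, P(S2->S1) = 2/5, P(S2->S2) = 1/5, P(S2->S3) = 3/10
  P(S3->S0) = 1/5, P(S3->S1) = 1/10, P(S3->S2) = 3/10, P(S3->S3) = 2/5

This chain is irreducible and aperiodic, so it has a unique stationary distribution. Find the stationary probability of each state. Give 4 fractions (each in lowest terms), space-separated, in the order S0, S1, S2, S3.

The stationary distribution satisfies pi = pi * P, i.e.:
  pi_S0 = 1/2*pi_S0 + 1/10*pi_S1 + 1/10*pi_S2 + 1/5*pi_S3
  pi_S1 = 1/5*pi_S0 + 7/10*pi_S1 + 2/5*pi_S2 + 1/10*pi_S3
  pi_S2 = 1/10*pi_S0 + 1/10*pi_S1 + 1/5*pi_S2 + 3/10*pi_S3
  pi_S3 = 1/5*pi_S0 + 1/10*pi_S1 + 3/10*pi_S2 + 2/5*pi_S3
with normalization: pi_S0 + pi_S1 + pi_S2 + pi_S3 = 1.

Using the first 3 balance equations plus normalization, the linear system A*pi = b is:
  [-1/2, 1/10, 1/10, 1/5] . pi = 0
  [1/5, -3/10, 2/5, 1/10] . pi = 0
  [1/10, 1/10, -4/5, 3/10] . pi = 0
  [1, 1, 1, 1] . pi = 1

Solving yields:
  pi_S0 = 14/69
  pi_S1 = 29/69
  pi_S2 = 11/69
  pi_S3 = 5/23

Verification (pi * P):
  14/69*1/2 + 29/69*1/10 + 11/69*1/10 + 5/23*1/5 = 14/69 = pi_S0  (ok)
  14/69*1/5 + 29/69*7/10 + 11/69*2/5 + 5/23*1/10 = 29/69 = pi_S1  (ok)
  14/69*1/10 + 29/69*1/10 + 11/69*1/5 + 5/23*3/10 = 11/69 = pi_S2  (ok)
  14/69*1/5 + 29/69*1/10 + 11/69*3/10 + 5/23*2/5 = 5/23 = pi_S3  (ok)

Answer: 14/69 29/69 11/69 5/23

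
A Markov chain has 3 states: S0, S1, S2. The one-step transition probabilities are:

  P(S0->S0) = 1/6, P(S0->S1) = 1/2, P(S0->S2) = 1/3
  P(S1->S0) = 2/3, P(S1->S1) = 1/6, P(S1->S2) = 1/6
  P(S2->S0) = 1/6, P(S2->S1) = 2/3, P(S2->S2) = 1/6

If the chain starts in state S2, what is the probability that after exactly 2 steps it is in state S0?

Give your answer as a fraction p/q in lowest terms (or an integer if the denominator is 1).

Answer: 1/2

Derivation:
Computing P^2 by repeated multiplication:
P^1 =
  S0: [1/6, 1/2, 1/3]
  S1: [2/3, 1/6, 1/6]
  S2: [1/6, 2/3, 1/6]
P^2 =
  S0: [5/12, 7/18, 7/36]
  S1: [1/4, 17/36, 5/18]
  S2: [1/2, 11/36, 7/36]

(P^2)[S2 -> S0] = 1/2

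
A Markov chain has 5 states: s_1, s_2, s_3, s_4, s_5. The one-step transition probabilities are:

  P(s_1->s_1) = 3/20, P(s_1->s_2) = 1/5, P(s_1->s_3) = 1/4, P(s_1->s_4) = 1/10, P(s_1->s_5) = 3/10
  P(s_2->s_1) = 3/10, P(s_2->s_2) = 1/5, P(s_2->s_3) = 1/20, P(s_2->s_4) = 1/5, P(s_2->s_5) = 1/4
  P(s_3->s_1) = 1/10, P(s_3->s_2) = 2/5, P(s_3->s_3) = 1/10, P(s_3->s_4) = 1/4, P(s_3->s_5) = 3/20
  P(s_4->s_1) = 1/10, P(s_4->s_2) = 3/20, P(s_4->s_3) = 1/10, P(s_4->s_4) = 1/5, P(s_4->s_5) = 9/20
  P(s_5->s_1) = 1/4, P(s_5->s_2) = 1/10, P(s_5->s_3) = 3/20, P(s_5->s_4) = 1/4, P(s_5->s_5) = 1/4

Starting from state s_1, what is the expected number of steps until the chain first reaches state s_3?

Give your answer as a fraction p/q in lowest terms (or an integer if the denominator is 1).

Answer: 147900/23747

Derivation:
Let h_i = expected steps to first reach s_3 from state i.
Boundary: h_s_3 = 0.
First-step equations for the other states:
  h_s_1 = 1 + 3/20*h_s_1 + 1/5*h_s_2 + 1/4*h_s_3 + 1/10*h_s_4 + 3/10*h_s_5
  h_s_2 = 1 + 3/10*h_s_1 + 1/5*h_s_2 + 1/20*h_s_3 + 1/5*h_s_4 + 1/4*h_s_5
  h_s_4 = 1 + 1/10*h_s_1 + 3/20*h_s_2 + 1/10*h_s_3 + 1/5*h_s_4 + 9/20*h_s_5
  h_s_5 = 1 + 1/4*h_s_1 + 1/10*h_s_2 + 3/20*h_s_3 + 1/4*h_s_4 + 1/4*h_s_5

Substituting h_s_3 = 0 and rearranging gives the linear system (I - Q) h = 1:
  [17/20, -1/5, -1/10, -3/10] . (h_s_1, h_s_2, h_s_4, h_s_5) = 1
  [-3/10, 4/5, -1/5, -1/4] . (h_s_1, h_s_2, h_s_4, h_s_5) = 1
  [-1/10, -3/20, 4/5, -9/20] . (h_s_1, h_s_2, h_s_4, h_s_5) = 1
  [-1/4, -1/10, -1/4, 3/4] . (h_s_1, h_s_2, h_s_4, h_s_5) = 1

Solving yields:
  h_s_1 = 147900/23747
  h_s_2 = 179280/23747
  h_s_4 = 173260/23747
  h_s_5 = 162620/23747

Starting state is s_1, so the expected hitting time is h_s_1 = 147900/23747.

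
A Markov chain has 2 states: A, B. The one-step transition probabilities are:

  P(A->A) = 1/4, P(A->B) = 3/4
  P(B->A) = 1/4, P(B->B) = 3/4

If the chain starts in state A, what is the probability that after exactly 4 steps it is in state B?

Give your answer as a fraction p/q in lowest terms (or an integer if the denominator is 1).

Computing P^4 by repeated multiplication:
P^1 =
  A: [1/4, 3/4]
  B: [1/4, 3/4]
P^2 =
  A: [1/4, 3/4]
  B: [1/4, 3/4]
P^3 =
  A: [1/4, 3/4]
  B: [1/4, 3/4]
P^4 =
  A: [1/4, 3/4]
  B: [1/4, 3/4]

(P^4)[A -> B] = 3/4

Answer: 3/4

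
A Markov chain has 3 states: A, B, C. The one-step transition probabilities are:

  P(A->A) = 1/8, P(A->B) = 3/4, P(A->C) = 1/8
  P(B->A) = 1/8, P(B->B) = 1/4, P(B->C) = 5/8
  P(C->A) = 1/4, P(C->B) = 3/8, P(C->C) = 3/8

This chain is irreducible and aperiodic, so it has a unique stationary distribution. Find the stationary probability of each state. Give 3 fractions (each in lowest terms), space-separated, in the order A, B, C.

Answer: 5/28 11/28 3/7

Derivation:
The stationary distribution satisfies pi = pi * P, i.e.:
  pi_A = 1/8*pi_A + 1/8*pi_B + 1/4*pi_C
  pi_B = 3/4*pi_A + 1/4*pi_B + 3/8*pi_C
  pi_C = 1/8*pi_A + 5/8*pi_B + 3/8*pi_C
with normalization: pi_A + pi_B + pi_C = 1.

Using the first 2 balance equations plus normalization, the linear system A*pi = b is:
  [-7/8, 1/8, 1/4] . pi = 0
  [3/4, -3/4, 3/8] . pi = 0
  [1, 1, 1] . pi = 1

Solving yields:
  pi_A = 5/28
  pi_B = 11/28
  pi_C = 3/7

Verification (pi * P):
  5/28*1/8 + 11/28*1/8 + 3/7*1/4 = 5/28 = pi_A  (ok)
  5/28*3/4 + 11/28*1/4 + 3/7*3/8 = 11/28 = pi_B  (ok)
  5/28*1/8 + 11/28*5/8 + 3/7*3/8 = 3/7 = pi_C  (ok)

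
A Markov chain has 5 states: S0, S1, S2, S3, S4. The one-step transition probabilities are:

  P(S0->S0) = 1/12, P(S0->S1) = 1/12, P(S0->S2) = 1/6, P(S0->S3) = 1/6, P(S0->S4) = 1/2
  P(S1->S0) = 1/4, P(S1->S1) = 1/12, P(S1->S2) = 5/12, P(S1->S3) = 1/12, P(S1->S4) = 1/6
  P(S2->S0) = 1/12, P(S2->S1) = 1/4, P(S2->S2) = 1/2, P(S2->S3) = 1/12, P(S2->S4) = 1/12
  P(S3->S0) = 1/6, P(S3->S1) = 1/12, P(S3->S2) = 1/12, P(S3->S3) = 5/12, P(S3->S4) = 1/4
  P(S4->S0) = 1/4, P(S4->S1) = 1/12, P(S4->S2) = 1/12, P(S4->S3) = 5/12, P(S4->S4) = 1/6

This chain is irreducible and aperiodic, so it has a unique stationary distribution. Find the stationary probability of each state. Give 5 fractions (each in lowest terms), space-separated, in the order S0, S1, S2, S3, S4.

The stationary distribution satisfies pi = pi * P, i.e.:
  pi_S0 = 1/12*pi_S0 + 1/4*pi_S1 + 1/12*pi_S2 + 1/6*pi_S3 + 1/4*pi_S4
  pi_S1 = 1/12*pi_S0 + 1/12*pi_S1 + 1/4*pi_S2 + 1/12*pi_S3 + 1/12*pi_S4
  pi_S2 = 1/6*pi_S0 + 5/12*pi_S1 + 1/2*pi_S2 + 1/12*pi_S3 + 1/12*pi_S4
  pi_S3 = 1/6*pi_S0 + 1/12*pi_S1 + 1/12*pi_S2 + 5/12*pi_S3 + 5/12*pi_S4
  pi_S4 = 1/2*pi_S0 + 1/6*pi_S1 + 1/12*pi_S2 + 1/4*pi_S3 + 1/6*pi_S4
with normalization: pi_S0 + pi_S1 + pi_S2 + pi_S3 + pi_S4 = 1.

Using the first 4 balance equations plus normalization, the linear system A*pi = b is:
  [-11/12, 1/4, 1/12, 1/6, 1/4] . pi = 0
  [1/12, -11/12, 1/4, 1/12, 1/12] . pi = 0
  [1/6, 5/12, -1/2, 1/12, 1/12] . pi = 0
  [1/6, 1/12, 1/12, -7/12, 5/12] . pi = 0
  [1, 1, 1, 1, 1] . pi = 1

Solving yields:
  pi_S0 = 518/3193
  pi_S1 = 1567/12772
  pi_S2 = 754/3193
  pi_S3 = 819/3193
  pi_S4 = 2841/12772

Verification (pi * P):
  518/3193*1/12 + 1567/12772*1/4 + 754/3193*1/12 + 819/3193*1/6 + 2841/12772*1/4 = 518/3193 = pi_S0  (ok)
  518/3193*1/12 + 1567/12772*1/12 + 754/3193*1/4 + 819/3193*1/12 + 2841/12772*1/12 = 1567/12772 = pi_S1  (ok)
  518/3193*1/6 + 1567/12772*5/12 + 754/3193*1/2 + 819/3193*1/12 + 2841/12772*1/12 = 754/3193 = pi_S2  (ok)
  518/3193*1/6 + 1567/12772*1/12 + 754/3193*1/12 + 819/3193*5/12 + 2841/12772*5/12 = 819/3193 = pi_S3  (ok)
  518/3193*1/2 + 1567/12772*1/6 + 754/3193*1/12 + 819/3193*1/4 + 2841/12772*1/6 = 2841/12772 = pi_S4  (ok)

Answer: 518/3193 1567/12772 754/3193 819/3193 2841/12772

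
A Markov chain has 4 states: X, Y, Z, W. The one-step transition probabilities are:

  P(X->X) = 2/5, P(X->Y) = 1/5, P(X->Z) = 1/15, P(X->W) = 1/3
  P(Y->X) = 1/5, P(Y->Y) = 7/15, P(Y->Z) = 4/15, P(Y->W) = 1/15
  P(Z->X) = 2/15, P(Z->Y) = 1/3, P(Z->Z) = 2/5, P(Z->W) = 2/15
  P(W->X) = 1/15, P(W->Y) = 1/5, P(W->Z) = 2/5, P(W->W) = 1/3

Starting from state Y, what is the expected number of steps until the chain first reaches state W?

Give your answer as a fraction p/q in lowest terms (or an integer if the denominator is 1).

Let h_i = expected steps to first reach W from state i.
Boundary: h_W = 0.
First-step equations for the other states:
  h_X = 1 + 2/5*h_X + 1/5*h_Y + 1/15*h_Z + 1/3*h_W
  h_Y = 1 + 1/5*h_X + 7/15*h_Y + 4/15*h_Z + 1/15*h_W
  h_Z = 1 + 2/15*h_X + 1/3*h_Y + 2/5*h_Z + 2/15*h_W

Substituting h_W = 0 and rearranging gives the linear system (I - Q) h = 1:
  [3/5, -1/5, -1/15] . (h_X, h_Y, h_Z) = 1
  [-1/5, 8/15, -4/15] . (h_X, h_Y, h_Z) = 1
  [-2/15, -1/3, 3/5] . (h_X, h_Y, h_Z) = 1

Solving yields:
  h_X = 390/83
  h_Y = 2295/332
  h_Z = 2175/332

Starting state is Y, so the expected hitting time is h_Y = 2295/332.

Answer: 2295/332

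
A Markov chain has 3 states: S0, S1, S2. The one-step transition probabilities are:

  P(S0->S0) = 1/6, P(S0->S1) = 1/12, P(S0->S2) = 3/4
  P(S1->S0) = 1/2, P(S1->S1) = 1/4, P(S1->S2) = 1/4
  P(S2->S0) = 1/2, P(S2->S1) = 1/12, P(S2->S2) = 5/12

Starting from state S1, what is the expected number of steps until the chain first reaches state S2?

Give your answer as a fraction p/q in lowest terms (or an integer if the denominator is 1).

Answer: 16/7

Derivation:
Let h_i = expected steps to first reach S2 from state i.
Boundary: h_S2 = 0.
First-step equations for the other states:
  h_S0 = 1 + 1/6*h_S0 + 1/12*h_S1 + 3/4*h_S2
  h_S1 = 1 + 1/2*h_S0 + 1/4*h_S1 + 1/4*h_S2

Substituting h_S2 = 0 and rearranging gives the linear system (I - Q) h = 1:
  [5/6, -1/12] . (h_S0, h_S1) = 1
  [-1/2, 3/4] . (h_S0, h_S1) = 1

Solving yields:
  h_S0 = 10/7
  h_S1 = 16/7

Starting state is S1, so the expected hitting time is h_S1 = 16/7.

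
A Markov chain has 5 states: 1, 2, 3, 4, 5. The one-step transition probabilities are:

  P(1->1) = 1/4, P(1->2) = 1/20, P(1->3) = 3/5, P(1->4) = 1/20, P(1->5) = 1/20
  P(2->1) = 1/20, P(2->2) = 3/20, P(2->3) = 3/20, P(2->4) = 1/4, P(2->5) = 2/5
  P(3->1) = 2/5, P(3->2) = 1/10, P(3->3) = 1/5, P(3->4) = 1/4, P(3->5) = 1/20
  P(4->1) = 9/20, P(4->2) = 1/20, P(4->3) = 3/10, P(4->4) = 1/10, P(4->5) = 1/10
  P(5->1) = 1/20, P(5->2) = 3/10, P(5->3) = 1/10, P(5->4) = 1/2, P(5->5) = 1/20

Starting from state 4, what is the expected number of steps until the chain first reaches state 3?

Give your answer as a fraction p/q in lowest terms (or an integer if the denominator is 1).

Answer: 163360/58807

Derivation:
Let h_i = expected steps to first reach 3 from state i.
Boundary: h_3 = 0.
First-step equations for the other states:
  h_1 = 1 + 1/4*h_1 + 1/20*h_2 + 3/5*h_3 + 1/20*h_4 + 1/20*h_5
  h_2 = 1 + 1/20*h_1 + 3/20*h_2 + 3/20*h_3 + 1/4*h_4 + 2/5*h_5
  h_4 = 1 + 9/20*h_1 + 1/20*h_2 + 3/10*h_3 + 1/10*h_4 + 1/10*h_5
  h_5 = 1 + 1/20*h_1 + 3/10*h_2 + 1/10*h_3 + 1/2*h_4 + 1/20*h_5

Substituting h_3 = 0 and rearranging gives the linear system (I - Q) h = 1:
  [3/4, -1/20, -1/20, -1/20] . (h_1, h_2, h_4, h_5) = 1
  [-1/20, 17/20, -1/4, -2/5] . (h_1, h_2, h_4, h_5) = 1
  [-9/20, -1/20, 9/10, -1/10] . (h_1, h_2, h_4, h_5) = 1
  [-1/20, -3/10, -1/2, 19/20] . (h_1, h_2, h_4, h_5) = 1

Solving yields:
  h_1 = 119860/58807
  h_2 = 231200/58807
  h_4 = 163360/58807
  h_5 = 227200/58807

Starting state is 4, so the expected hitting time is h_4 = 163360/58807.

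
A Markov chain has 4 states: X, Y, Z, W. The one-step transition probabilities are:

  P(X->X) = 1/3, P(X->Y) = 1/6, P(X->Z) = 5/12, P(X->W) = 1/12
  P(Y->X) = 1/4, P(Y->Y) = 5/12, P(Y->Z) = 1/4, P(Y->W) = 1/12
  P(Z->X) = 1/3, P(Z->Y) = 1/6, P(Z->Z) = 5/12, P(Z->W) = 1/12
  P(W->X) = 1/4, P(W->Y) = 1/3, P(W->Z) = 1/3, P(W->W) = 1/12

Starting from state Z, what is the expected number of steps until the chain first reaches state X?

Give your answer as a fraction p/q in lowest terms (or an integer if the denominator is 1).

Let h_i = expected steps to first reach X from state i.
Boundary: h_X = 0.
First-step equations for the other states:
  h_Y = 1 + 1/4*h_X + 5/12*h_Y + 1/4*h_Z + 1/12*h_W
  h_Z = 1 + 1/3*h_X + 1/6*h_Y + 5/12*h_Z + 1/12*h_W
  h_W = 1 + 1/4*h_X + 1/3*h_Y + 1/3*h_Z + 1/12*h_W

Substituting h_X = 0 and rearranging gives the linear system (I - Q) h = 1:
  [7/12, -1/4, -1/12] . (h_Y, h_Z, h_W) = 1
  [-1/6, 7/12, -1/12] . (h_Y, h_Z, h_W) = 1
  [-1/3, -1/3, 11/12] . (h_Y, h_Z, h_W) = 1

Solving yields:
  h_Y = 1440/397
  h_Z = 1296/397
  h_W = 1428/397

Starting state is Z, so the expected hitting time is h_Z = 1296/397.

Answer: 1296/397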